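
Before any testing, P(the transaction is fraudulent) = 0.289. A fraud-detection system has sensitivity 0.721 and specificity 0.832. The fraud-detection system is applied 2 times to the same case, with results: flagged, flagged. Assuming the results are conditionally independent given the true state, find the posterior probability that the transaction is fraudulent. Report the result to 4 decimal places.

With H the event that the transaction is fraudulent, the joint likelihood of the observed sequence is P(data|H) = 0.721·0.721 = 0.51984 and P(data|¬H) = 0.168·0.168 = 0.028224.
Bayes: P(H|data) = 0.289·0.51984 / (0.289·0.51984 + 0.711·0.028224) = 0.15023/0.17030 = 0.8822.

Posterior P(H) ≈ 0.8822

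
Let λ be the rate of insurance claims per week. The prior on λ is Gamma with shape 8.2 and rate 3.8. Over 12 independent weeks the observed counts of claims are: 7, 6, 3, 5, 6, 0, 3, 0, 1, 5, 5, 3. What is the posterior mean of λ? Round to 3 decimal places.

Posterior mean ≈ 3.304

The Poisson likelihood adds the total count to the shape and the number of exposure periods to the rate. Here ∑xᵢ = 44 and n = 12, so shape 8.2→52.2 and rate 3.8→15.8.
E[λ | data] = 52.2/15.8 = 3.304.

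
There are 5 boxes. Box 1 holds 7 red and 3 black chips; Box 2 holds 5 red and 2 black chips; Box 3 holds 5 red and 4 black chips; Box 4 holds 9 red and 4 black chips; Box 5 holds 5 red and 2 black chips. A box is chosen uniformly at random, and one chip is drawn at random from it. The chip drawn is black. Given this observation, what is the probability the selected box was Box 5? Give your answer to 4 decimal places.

P(black|Box 1) = 0.3; P(black|Box 2) = 0.2857; P(black|Box 3) = 0.4444; P(black|Box 4) = 0.3077; P(black|Box 5) = 0.2857.
Prior × likelihood for each source: 0.2·0.3=0.06000, 0.2·0.2857=0.05714, 0.2·0.4444=0.08889, 0.2·0.3077=0.06154, 0.2·0.2857=0.05714. Summing gives P(black) = 0.32471.
P(Box 5 | black) = 0.05714 / 0.32471 = 0.1760.

Posterior probability ≈ 0.1760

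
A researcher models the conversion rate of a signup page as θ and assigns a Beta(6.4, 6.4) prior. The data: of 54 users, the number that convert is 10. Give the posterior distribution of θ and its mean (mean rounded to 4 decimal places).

Posterior: Beta(16.4, 50.4); mean ≈ 0.2455

The binomial likelihood is conjugate to the Beta prior: with 10 successes and 44 failures, the posterior is Beta(6.4+10, 6.4+44) = Beta(16.4, 50.4).
Posterior mean = α/(α+β) = 16.4/66.8 = 0.2455.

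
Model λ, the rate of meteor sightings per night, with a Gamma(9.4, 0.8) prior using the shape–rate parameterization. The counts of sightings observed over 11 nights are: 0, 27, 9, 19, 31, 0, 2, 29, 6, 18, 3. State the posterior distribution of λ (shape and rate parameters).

Posterior: Gamma(shape=153.4, rate=11.8)

The Poisson likelihood adds the total count to the shape and the number of exposure periods to the rate. Here ∑xᵢ = 144 and n = 11, so shape 9.4→153.4 and rate 0.8→11.8.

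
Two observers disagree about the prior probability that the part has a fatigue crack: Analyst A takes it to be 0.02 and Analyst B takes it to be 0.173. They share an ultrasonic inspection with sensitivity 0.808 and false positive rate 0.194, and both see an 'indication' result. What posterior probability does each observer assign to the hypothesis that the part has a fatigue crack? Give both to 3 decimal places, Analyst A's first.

The likelihood ratio for an 'indication' result is 0.808/0.194 = 4.1649.
Analyst A: prior odds 0.02/0.98 = 0.020408; posterior odds 0.084999; posterior probability 0.078.
Analyst B: prior odds 0.173/0.827 = 0.20919; posterior odds 0.87126; posterior probability 0.466.

Analyst A: 0.078; Analyst B: 0.466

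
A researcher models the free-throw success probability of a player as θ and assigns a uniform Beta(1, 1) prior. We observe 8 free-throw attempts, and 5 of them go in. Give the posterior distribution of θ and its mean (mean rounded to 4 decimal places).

The binomial likelihood is conjugate to the Beta prior: with 5 successes and 3 failures, the posterior is Beta(1+5, 1+3) = Beta(6, 4).
Posterior mean = α/(α+β) = 6/10 = 0.6000.

Posterior: Beta(6, 4); mean ≈ 0.6000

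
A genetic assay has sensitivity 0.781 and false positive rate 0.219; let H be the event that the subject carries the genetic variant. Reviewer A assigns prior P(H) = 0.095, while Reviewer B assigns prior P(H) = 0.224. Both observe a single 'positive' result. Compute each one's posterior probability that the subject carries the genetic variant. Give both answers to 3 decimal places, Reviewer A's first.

P('+'|H) = 0.781, P('+'|¬H) = 0.219.
Reviewer A: numerator 0.781·0.095 = 0.074195; evidence = 0.074195+0.219·0.905 = 0.27239; posterior = 0.272.
Reviewer B: numerator 0.781·0.224 = 0.17494; evidence = 0.17494+0.219·0.776 = 0.34489; posterior = 0.507.

Reviewer A: 0.272; Reviewer B: 0.507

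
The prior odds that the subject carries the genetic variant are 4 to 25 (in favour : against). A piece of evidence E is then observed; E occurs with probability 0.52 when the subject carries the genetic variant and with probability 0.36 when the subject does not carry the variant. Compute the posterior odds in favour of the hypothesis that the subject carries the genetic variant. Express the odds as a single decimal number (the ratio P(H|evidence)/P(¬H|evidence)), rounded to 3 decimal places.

Prior odds = 4/25 = 0.16000. In log-odds, ln(0.16000) = -1.8326.
Add log likelihood ratio: ln(1.4444) = 0.36772.
Posterior log-odds = -1.4649, so posterior odds = exp(-1.4649) = 0.23111.

Posterior odds ≈ 0.231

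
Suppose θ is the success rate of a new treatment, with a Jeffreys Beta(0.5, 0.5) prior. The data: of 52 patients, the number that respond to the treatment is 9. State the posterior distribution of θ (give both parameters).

Observing 9 successes and 43 failures updates Beta(0.5, 0.5) by adding the success and failure counts to the two shape parameters: α = 0.5+9 = 9.5, β = 0.5+43 = 43.5.

Posterior: Beta(9.5, 43.5)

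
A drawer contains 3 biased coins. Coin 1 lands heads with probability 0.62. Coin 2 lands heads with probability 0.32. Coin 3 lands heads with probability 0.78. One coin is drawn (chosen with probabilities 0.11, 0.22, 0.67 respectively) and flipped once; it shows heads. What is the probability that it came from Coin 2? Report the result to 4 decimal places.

Posterior probability ≈ 0.1065

P(heads|C1) = 0.62; P(heads|C2) = 0.32; P(heads|C3) = 0.78.
Prior × likelihood for each source: 0.11·0.62=0.06820, 0.22·0.32=0.07040, 0.67·0.78=0.5226. Summing gives P(heads) = 0.66120.
P(Coin 2 | heads) = 0.07040 / 0.66120 = 0.1065.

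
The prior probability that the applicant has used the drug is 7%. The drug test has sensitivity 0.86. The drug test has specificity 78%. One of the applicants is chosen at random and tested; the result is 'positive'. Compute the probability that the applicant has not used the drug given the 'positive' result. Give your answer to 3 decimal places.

P(¬H | E) ≈ 0.773

Write H for 'the applicant has used the drug'. Prior odds H:¬H = 0.07/0.93 = 0.075269. For the 'positive' outcome, the likelihood ratio is 0.86/0.22 = 3.9091.
Posterior odds = 0.075269 × 3.9091 = 0.29423, so P(H|E) = 0.29423/(1+0.29423) = 0.227. Then P(¬H|E) = 1 − 0.227 = 0.773.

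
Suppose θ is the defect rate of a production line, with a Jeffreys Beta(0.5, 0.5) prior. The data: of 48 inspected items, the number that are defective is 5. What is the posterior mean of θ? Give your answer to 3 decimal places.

The binomial likelihood is conjugate to the Beta prior: with 5 successes and 43 failures, the posterior is Beta(0.5+5, 0.5+43) = Beta(5.5, 43.5).
E[θ | data] = 5.5/(5.5+43.5) = 0.112.

Posterior mean ≈ 0.112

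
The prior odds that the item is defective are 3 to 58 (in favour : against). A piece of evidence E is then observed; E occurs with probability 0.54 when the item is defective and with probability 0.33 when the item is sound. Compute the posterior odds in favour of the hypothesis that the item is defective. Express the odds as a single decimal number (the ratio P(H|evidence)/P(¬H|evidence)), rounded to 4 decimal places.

Posterior odds ≈ 0.0846

Prior odds = 3/58 = 0.051724. In log-odds, ln(0.051724) = -2.9618.
Add log likelihood ratio: ln(1.6364) = 0.49248.
Posterior log-odds = -2.4694, so posterior odds = exp(-2.4694) = 0.084639.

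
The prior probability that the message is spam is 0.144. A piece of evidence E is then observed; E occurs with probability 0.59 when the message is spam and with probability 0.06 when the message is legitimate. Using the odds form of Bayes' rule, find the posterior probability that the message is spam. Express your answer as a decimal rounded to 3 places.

Prior odds = 0.144/(1−0.144) = 0.16822.
Likelihood ratio for E = 0.59/0.06 = 9.8333.
Posterior odds = prior odds × LR = 1.6542.
Posterior probability = odds/(1+odds) = 1.6542/2.6542 = 0.623.

Posterior probability ≈ 0.623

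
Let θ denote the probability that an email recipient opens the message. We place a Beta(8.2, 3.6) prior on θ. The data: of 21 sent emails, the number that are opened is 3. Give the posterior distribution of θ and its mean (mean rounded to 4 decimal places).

The binomial likelihood is conjugate to the Beta prior: with 3 successes and 18 failures, the posterior is Beta(8.2+3, 3.6+18) = Beta(11.2, 21.6).
E[θ | data] = 11.2/(11.2+21.6) = 0.3415.

Posterior: Beta(11.2, 21.6); mean ≈ 0.3415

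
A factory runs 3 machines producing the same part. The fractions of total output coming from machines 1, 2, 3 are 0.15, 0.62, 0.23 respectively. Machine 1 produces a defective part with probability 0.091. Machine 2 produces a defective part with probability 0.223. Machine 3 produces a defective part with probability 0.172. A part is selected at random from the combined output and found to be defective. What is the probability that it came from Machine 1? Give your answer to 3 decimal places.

Tabulate prior·likelihood by source: [1] prior 0.15, lik 0.091, product 0.01365; [2] prior 0.62, lik 0.223, product 0.1383; [3] prior 0.23, lik 0.172, product 0.03956.
Normalizing constant = 0.19147; the posterior for Machine 1 is its product over the sum, 0.01365/0.19147 = 0.071.

Posterior probability ≈ 0.071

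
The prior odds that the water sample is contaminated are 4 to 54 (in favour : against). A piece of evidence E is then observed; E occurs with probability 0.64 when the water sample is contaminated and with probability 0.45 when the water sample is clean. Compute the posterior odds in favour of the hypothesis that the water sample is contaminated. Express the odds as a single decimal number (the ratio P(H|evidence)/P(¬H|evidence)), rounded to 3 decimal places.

Posterior odds ≈ 0.105

Prior odds = 4/54 = 0.074074. In log-odds, ln(0.074074) = -2.6027.
Add log likelihood ratio: ln(1.4222) = 0.35222.
Posterior log-odds = -2.2505, so posterior odds = exp(-2.2505) = 0.10535.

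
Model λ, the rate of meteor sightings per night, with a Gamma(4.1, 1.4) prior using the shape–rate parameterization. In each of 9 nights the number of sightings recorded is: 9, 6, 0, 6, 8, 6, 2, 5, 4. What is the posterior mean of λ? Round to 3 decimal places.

Total count ∑xᵢ = 46 over n = 9 nights.
Gamma is conjugate to the Poisson likelihood: posterior is Gamma(shape = 4.1+46 = 50.1, rate = 1.4+9 = 10.4).
Posterior mean = shape/rate = 50.1/10.4 = 4.817.

Posterior mean ≈ 4.817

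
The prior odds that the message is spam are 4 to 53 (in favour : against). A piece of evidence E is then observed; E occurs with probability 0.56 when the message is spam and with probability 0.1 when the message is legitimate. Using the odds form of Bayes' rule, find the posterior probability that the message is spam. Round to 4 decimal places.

Prior odds = 4/53 = 0.075472.
Likelihood ratio for E = 0.56/0.1 = 5.6000.
Posterior odds = prior odds × LR = 0.42264.
Posterior probability = odds/(1+odds) = 0.42264/1.4226 = 0.2971.

Posterior probability ≈ 0.2971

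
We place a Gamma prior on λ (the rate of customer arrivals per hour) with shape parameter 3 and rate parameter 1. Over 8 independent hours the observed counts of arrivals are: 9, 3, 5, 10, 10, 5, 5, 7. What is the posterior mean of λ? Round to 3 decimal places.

Posterior mean ≈ 6.333

Total count ∑xᵢ = 54 over n = 8 hours.
Gamma is conjugate to the Poisson likelihood: posterior is Gamma(shape = 3+54 = 57, rate = 1+8 = 9).
Posterior mean = shape/rate = 57/9 = 6.333.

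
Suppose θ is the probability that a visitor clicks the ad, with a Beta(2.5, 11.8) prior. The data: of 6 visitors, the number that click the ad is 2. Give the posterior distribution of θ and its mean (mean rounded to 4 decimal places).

Posterior: Beta(4.5, 15.8); mean ≈ 0.2217

The binomial likelihood is conjugate to the Beta prior: with 2 successes and 4 failures, the posterior is Beta(2.5+2, 11.8+4) = Beta(4.5, 15.8).
Posterior mean = α/(α+β) = 4.5/20.3 = 0.2217.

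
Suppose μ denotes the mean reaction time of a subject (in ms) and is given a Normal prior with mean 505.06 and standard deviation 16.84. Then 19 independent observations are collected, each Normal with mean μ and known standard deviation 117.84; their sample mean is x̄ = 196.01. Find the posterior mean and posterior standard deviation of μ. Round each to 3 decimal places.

With known σ, the Normal prior is conjugate. Weight on the data is w = (n/σ²)/(n/σ² + 1/τ₀²) = 0.00136826/(0.00136826+0.00352627) = 0.27955.
Posterior mean = w·x̄ + (1−w)·μ₀ = 0.27955·196.01 + 0.72045·505.06 = 418.666. Posterior variance = 1/(0.00136826+0.00352627) = 204.310, so SD = 14.294.

Posterior mean ≈ 418.666; posterior SD ≈ 14.294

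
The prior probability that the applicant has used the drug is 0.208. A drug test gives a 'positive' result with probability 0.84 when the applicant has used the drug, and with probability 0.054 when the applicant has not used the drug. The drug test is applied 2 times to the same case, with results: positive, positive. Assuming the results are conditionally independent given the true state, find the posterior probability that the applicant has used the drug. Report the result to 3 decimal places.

Let H be the event that the applicant has used the drug; start with P(H) = 0.208. P('positive'|H) = 0.84, P('positive'|¬H) = 0.054.
Update on result 1 ('positive'): P(H) ← 0.84·0.2080 / (0.84·0.2080 + 0.054·0.7920) = 0.17472/0.21749 = 0.8034.
Update on result 2 ('positive'): P(H) ← 0.84·0.8034 / (0.84·0.8034 + 0.054·0.1966) = 0.67482/0.68544 = 0.9845.

Posterior P(H) ≈ 0.985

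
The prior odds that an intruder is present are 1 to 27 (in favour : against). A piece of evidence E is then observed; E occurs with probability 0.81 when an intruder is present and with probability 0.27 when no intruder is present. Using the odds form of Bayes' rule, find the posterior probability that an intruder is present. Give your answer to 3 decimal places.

Posterior probability ≈ 0.100

Prior odds = 1/27 = 0.037037. In log-odds, ln(0.037037) = -3.2958.
Add log likelihood ratio: ln(3.0000) = 1.0986.
Posterior log-odds = -2.1972, so posterior odds = exp(-2.1972) = 0.11111. Converting, P(H|E) = 0.11111/1.1111 = 0.100.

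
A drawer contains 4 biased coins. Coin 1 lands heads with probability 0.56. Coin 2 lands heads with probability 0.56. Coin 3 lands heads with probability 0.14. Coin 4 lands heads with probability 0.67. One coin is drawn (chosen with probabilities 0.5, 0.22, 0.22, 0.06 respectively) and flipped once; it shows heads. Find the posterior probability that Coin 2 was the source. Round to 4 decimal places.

Tabulate prior·likelihood by source: [1] prior 0.5, lik 0.56, product 0.2800; [2] prior 0.22, lik 0.56, product 0.1232; [3] prior 0.22, lik 0.14, product 0.03080; [4] prior 0.06, lik 0.67, product 0.04020.
Normalizing constant = 0.47420; the posterior for Coin 2 is its product over the sum, 0.1232/0.47420 = 0.2598.

Posterior probability ≈ 0.2598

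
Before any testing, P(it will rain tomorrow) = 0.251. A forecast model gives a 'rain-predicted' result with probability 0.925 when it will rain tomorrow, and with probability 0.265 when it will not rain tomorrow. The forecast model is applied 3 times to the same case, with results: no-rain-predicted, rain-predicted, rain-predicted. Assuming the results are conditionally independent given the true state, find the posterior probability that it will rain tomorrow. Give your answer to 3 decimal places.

Posterior P(H) ≈ 0.294

Let H be the event that it will rain tomorrow; start with P(H) = 0.251. P('rain-predicted'|H) = 0.925, P('rain-predicted'|¬H) = 0.265.
Update on result 1 ('no-rain-predicted'): P(H) ← 0.075·0.2510 / (0.075·0.2510 + 0.735·0.7490) = 0.018825/0.56934 = 0.0331.
Update on result 2 ('rain-predicted'): P(H) ← 0.925·0.0331 / (0.925·0.0331 + 0.265·0.9669) = 0.030585/0.28682 = 0.1066.
Update on result 3 ('rain-predicted'): P(H) ← 0.925·0.1066 / (0.925·0.1066 + 0.265·0.8934) = 0.098636/0.33538 = 0.2941.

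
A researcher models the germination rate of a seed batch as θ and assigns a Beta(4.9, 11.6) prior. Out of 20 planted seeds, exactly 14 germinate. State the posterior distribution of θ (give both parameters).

Observing 14 successes and 6 failures updates Beta(4.9, 11.6) by adding the success and failure counts to the two shape parameters: α = 4.9+14 = 18.9, β = 11.6+6 = 17.6.

Posterior: Beta(18.9, 17.6)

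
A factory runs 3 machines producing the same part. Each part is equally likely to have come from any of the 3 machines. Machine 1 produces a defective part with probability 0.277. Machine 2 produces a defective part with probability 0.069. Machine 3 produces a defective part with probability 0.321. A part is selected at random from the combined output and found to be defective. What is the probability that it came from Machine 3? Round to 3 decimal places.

Posterior probability ≈ 0.481

Tabulate prior·likelihood by source: [1] prior 0.333333, lik 0.277, product 0.09233; [2] prior 0.333333, lik 0.069, product 0.02300; [3] prior 0.333333, lik 0.321, product 0.1070.
Normalizing constant = 0.22233; the posterior for Machine 3 is its product over the sum, 0.1070/0.22233 = 0.481.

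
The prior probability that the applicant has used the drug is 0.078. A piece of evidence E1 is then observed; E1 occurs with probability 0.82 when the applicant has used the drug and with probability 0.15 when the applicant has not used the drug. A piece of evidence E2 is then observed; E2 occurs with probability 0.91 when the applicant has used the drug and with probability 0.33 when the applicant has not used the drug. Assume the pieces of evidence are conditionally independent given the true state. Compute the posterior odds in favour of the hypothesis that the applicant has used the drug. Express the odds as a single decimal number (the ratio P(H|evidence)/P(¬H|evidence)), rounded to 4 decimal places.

Prior odds = 0.078/(1−0.078) = 0.084599. In log-odds, ln(0.084599) = -2.4698.
Add log likelihood ratios: ln(5.4667) + ln(2.7576) = 2.7130.
Posterior log-odds = 0.24318, so posterior odds = exp(0.24318) = 1.2753.

Posterior odds ≈ 1.2753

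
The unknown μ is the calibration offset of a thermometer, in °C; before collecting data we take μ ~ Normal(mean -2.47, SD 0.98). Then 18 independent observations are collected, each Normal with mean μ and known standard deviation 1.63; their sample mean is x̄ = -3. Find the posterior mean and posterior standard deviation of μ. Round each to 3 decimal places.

Posterior mean ≈ -2.929; posterior SD ≈ 0.358

With known σ, the Normal prior is conjugate. Weight on the data is w = (n/σ²)/(n/σ² + 1/τ₀²) = 6.77481/(6.77481+1.04123) = 0.86678.
Posterior mean = w·x̄ + (1−w)·μ₀ = 0.86678·-3 + 0.13322·-2.47 = -2.929. Posterior variance = 1/(6.77481+1.04123) = 0.127942, so SD = 0.358.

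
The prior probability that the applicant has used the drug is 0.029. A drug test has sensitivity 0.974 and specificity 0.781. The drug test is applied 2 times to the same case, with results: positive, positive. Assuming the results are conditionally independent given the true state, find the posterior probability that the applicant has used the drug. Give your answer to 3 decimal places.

With H the event that the applicant has used the drug, the joint likelihood of the observed sequence is P(data|H) = 0.974·0.974 = 0.94868 and P(data|¬H) = 0.219·0.219 = 0.047961.
Bayes: P(H|data) = 0.029·0.94868 / (0.029·0.94868 + 0.971·0.047961) = 0.027512/0.074082 = 0.3714.

Posterior P(H) ≈ 0.371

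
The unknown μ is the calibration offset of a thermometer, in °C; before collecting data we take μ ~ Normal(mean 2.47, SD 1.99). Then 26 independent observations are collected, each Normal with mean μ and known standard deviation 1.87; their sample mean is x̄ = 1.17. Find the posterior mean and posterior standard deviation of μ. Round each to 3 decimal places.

Prior precision 1/τ₀² = 1/1.99² = 0.252519; data precision n/σ² = 26/1.87² = 7.43516.
Posterior precision = 0.252519 + 7.43516 = 7.68768, giving posterior SD = 1/√7.68768 = 0.361.
Posterior mean = (0.252519·2.47 + 7.43516·1.17) / 7.68768 = 1.213.

Posterior mean ≈ 1.213; posterior SD ≈ 0.361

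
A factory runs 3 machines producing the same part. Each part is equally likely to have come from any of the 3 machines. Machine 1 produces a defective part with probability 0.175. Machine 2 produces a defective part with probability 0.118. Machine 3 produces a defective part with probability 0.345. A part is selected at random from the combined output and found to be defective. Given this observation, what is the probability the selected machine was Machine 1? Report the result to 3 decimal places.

Posterior probability ≈ 0.274

Tabulate prior·likelihood by source: [1] prior 0.333333, lik 0.175, product 0.05833; [2] prior 0.333333, lik 0.118, product 0.03933; [3] prior 0.333333, lik 0.345, product 0.1150.
Normalizing constant = 0.21267; the posterior for Machine 1 is its product over the sum, 0.05833/0.21267 = 0.274.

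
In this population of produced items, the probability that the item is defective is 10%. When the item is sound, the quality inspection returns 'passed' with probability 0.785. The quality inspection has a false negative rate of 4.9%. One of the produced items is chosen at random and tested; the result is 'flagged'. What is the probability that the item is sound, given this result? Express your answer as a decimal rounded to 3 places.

Write H for 'the item is defective'. Prior odds H:¬H = 0.1/0.9 = 0.11111. For the 'flagged' outcome, the likelihood ratio is 0.951/0.215 = 4.4233.
Posterior odds = 0.11111 × 4.4233 = 0.49147, so P(H|E) = 0.49147/(1+0.49147) = 0.330. Then P(¬H|E) = 1 − 0.330 = 0.670.

P(¬H | E) ≈ 0.670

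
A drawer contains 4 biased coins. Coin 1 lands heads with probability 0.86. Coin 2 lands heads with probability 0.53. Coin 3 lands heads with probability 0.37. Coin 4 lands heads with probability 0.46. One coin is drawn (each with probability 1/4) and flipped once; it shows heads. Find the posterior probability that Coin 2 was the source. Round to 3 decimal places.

Tabulate prior·likelihood by source: [1] prior 0.25, lik 0.86, product 0.2150; [2] prior 0.25, lik 0.53, product 0.1325; [3] prior 0.25, lik 0.37, product 0.09250; [4] prior 0.25, lik 0.46, product 0.1150.
Normalizing constant = 0.55500; the posterior for Coin 2 is its product over the sum, 0.1325/0.55500 = 0.239.

Posterior probability ≈ 0.239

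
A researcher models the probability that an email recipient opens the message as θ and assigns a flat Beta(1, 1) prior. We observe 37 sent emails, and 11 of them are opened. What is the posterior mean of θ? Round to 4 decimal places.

Posterior mean ≈ 0.3077

Observing 11 successes and 26 failures updates Beta(1, 1) by adding the success and failure counts to the two shape parameters: α = 1+11 = 12, β = 1+26 = 27.
E[θ | data] = 12/(12+27) = 0.3077.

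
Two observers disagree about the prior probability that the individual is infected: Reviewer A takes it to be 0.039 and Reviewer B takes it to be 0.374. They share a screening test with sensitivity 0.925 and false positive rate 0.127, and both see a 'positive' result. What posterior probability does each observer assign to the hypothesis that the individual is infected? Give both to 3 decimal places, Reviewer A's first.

Reviewer A: 0.228; Reviewer B: 0.813

P('+'|H) = 0.925, P('+'|¬H) = 0.127.
Reviewer A: numerator 0.925·0.039 = 0.036075; evidence = 0.036075+0.127·0.961 = 0.15812; posterior = 0.228.
Reviewer B: numerator 0.925·0.374 = 0.34595; evidence = 0.34595+0.127·0.626 = 0.42545; posterior = 0.813.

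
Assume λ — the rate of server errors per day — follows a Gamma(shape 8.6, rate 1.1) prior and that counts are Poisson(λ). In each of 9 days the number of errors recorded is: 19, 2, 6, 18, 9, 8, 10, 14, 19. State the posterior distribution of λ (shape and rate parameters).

Posterior: Gamma(shape=113.6, rate=10.1)

The Poisson likelihood adds the total count to the shape and the number of exposure periods to the rate. Here ∑xᵢ = 105 and n = 9, so shape 8.6→113.6 and rate 1.1→10.1.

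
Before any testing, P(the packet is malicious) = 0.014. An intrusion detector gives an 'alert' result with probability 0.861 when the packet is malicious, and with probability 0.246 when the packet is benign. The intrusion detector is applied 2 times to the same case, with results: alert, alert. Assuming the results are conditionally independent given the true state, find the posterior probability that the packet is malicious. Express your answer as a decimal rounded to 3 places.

Posterior P(H) ≈ 0.148

With H the event that the packet is malicious, the joint likelihood of the observed sequence is P(data|H) = 0.861·0.861 = 0.74132 and P(data|¬H) = 0.246·0.246 = 0.060516.
Bayes: P(H|data) = 0.014·0.74132 / (0.014·0.74132 + 0.986·0.060516) = 0.010378/0.070047 = 0.1482.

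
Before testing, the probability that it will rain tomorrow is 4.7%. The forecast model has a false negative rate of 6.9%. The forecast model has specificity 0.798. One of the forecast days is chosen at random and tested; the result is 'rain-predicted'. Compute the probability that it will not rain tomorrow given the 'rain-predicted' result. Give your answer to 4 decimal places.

Let H be the event that it will rain tomorrow. P(H) = 0.047, so P(¬H) = 0.953. With E the 'rain-predicted' result, P(E|H) = 0.931 and P(E|¬H) = 0.202.
P(E) = 0.931·0.047 + 0.202·0.953 = 0.043757 + 0.19251 = 0.23626.
By Bayes' theorem, P(H|E) = 0.043757 / 0.23626 = 0.1852. Hence P(¬H|E) = 1 − 0.1852 = 0.8148.

P(¬H | E) ≈ 0.8148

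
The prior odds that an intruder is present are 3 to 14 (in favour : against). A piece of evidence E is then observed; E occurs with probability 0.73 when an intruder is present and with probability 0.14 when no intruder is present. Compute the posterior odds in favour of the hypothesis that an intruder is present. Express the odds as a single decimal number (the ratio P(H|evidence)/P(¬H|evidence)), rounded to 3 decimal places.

Posterior odds ≈ 1.117

Prior odds = 3/14 = 0.21429.
Likelihood ratio for E = 0.73/0.14 = 5.2143.
Posterior odds = prior odds × LR = 1.1173.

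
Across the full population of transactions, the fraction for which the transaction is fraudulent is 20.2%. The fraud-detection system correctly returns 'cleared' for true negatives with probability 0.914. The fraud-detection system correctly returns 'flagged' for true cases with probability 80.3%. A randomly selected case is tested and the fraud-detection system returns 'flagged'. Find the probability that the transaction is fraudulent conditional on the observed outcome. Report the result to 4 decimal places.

P(H | E) ≈ 0.7027

Write H for 'the transaction is fraudulent'. Prior odds H:¬H = 0.202/0.798 = 0.25313. For the 'flagged' outcome, the likelihood ratio is 0.803/0.086 = 9.3372.
Posterior odds = 0.25313 × 9.3372 = 2.3636, so P(H|E) = 2.3636/(1+2.3636) = 0.7027.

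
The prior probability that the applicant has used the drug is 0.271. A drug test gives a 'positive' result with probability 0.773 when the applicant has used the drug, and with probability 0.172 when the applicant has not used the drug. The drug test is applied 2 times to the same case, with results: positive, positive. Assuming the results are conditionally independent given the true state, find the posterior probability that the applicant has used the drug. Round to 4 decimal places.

With H the event that the applicant has used the drug, the joint likelihood of the observed sequence is P(data|H) = 0.773·0.773 = 0.59753 and P(data|¬H) = 0.172·0.172 = 0.029584.
Bayes: P(H|data) = 0.271·0.59753 / (0.271·0.59753 + 0.729·0.029584) = 0.16193/0.18350 = 0.8825.

Posterior P(H) ≈ 0.8825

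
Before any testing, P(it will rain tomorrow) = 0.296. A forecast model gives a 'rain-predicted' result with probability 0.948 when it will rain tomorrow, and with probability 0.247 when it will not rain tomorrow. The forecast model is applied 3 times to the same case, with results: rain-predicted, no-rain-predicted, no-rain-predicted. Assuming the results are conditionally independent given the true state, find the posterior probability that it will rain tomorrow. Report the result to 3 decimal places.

Posterior P(H) ≈ 0.008

Let H be the event that it will rain tomorrow; start with P(H) = 0.296. P('rain-predicted'|H) = 0.948, P('rain-predicted'|¬H) = 0.247.
Update on result 1 ('rain-predicted'): P(H) ← 0.948·0.2960 / (0.948·0.2960 + 0.247·0.7040) = 0.28061/0.45450 = 0.6174.
Update on result 2 ('no-rain-predicted'): P(H) ← 0.052·0.6174 / (0.052·0.6174 + 0.753·0.3826) = 0.032105/0.32020 = 0.1003.
Update on result 3 ('no-rain-predicted'): P(H) ← 0.052·0.1003 / (0.052·0.1003 + 0.753·0.8997) = 0.0052138/0.68271 = 0.0076.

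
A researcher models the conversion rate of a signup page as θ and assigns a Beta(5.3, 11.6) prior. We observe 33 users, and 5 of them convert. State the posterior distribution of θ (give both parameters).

The binomial likelihood is conjugate to the Beta prior: with 5 successes and 28 failures, the posterior is Beta(5.3+5, 11.6+28) = Beta(10.3, 39.6).

Posterior: Beta(10.3, 39.6)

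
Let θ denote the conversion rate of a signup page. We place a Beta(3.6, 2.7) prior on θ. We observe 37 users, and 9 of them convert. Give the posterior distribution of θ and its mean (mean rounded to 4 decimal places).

Observing 9 successes and 28 failures updates Beta(3.6, 2.7) by adding the success and failure counts to the two shape parameters: α = 3.6+9 = 12.6, β = 2.7+28 = 30.7.
E[θ | data] = 12.6/(12.6+30.7) = 0.2910.

Posterior: Beta(12.6, 30.7); mean ≈ 0.2910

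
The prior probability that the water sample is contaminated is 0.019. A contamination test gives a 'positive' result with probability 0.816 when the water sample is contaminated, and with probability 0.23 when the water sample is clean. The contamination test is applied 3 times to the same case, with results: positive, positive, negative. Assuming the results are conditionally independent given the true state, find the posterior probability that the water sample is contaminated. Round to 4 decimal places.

Posterior P(H) ≈ 0.0550

Let H be the event that the water sample is contaminated; start with P(H) = 0.019. P('positive'|H) = 0.816, P('positive'|¬H) = 0.23.
Update on result 1 ('positive'): P(H) ← 0.816·0.0190 / (0.816·0.0190 + 0.23·0.9810) = 0.015504/0.24113 = 0.0643.
Update on result 2 ('positive'): P(H) ← 0.816·0.0643 / (0.816·0.0643 + 0.23·0.9357) = 0.052466/0.26768 = 0.1960.
Update on result 3 ('negative'): P(H) ← 0.184·0.1960 / (0.184·0.1960 + 0.77·0.8040) = 0.036065/0.65514 = 0.0550.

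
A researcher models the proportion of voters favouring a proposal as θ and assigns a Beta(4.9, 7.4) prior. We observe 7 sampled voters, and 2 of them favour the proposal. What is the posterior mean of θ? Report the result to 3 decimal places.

The binomial likelihood is conjugate to the Beta prior: with 2 successes and 5 failures, the posterior is Beta(4.9+2, 7.4+5) = Beta(6.9, 12.4).
Posterior mean = α/(α+β) = 6.9/19.3 = 0.358.

Posterior mean ≈ 0.358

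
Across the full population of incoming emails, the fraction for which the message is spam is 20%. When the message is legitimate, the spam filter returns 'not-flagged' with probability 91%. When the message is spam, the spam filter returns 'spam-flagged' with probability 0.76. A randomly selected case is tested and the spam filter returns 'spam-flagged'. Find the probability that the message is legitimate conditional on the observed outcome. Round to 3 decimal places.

Let H be the event that the message is spam. P(H) = 0.2, so P(¬H) = 0.8. With E the 'spam-flagged' result, P(E|H) = 0.76 and P(E|¬H) = 0.09.
P(E) = 0.76·0.2 + 0.09·0.8 = 0.15200 + 0.072000 = 0.22400.
By Bayes' theorem, P(H|E) = 0.15200 / 0.22400 = 0.679. Hence P(¬H|E) = 1 − 0.679 = 0.321.

P(¬H | E) ≈ 0.321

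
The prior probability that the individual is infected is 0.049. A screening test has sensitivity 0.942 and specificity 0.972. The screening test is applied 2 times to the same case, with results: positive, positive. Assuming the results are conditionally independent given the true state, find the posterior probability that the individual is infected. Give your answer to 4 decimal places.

Posterior P(H) ≈ 0.9831

With H the event that the individual is infected, the joint likelihood of the observed sequence is P(data|H) = 0.942·0.942 = 0.88736 and P(data|¬H) = 0.028·0.028 = 0.00078400.
Bayes: P(H|data) = 0.049·0.88736 / (0.049·0.88736 + 0.951·0.00078400) = 0.043481/0.044226 = 0.9831.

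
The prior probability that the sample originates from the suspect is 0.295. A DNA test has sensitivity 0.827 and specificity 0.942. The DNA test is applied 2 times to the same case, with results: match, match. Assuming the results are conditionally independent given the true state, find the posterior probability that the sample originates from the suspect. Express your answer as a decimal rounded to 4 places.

Let H be the event that the sample originates from the suspect; start with P(H) = 0.295. P('match'|H) = 0.827, P('match'|¬H) = 0.058.
Update on result 1 ('match'): P(H) ← 0.827·0.2950 / (0.827·0.2950 + 0.058·0.7050) = 0.24396/0.28485 = 0.8565.
Update on result 2 ('match'): P(H) ← 0.827·0.8565 / (0.827·0.8565 + 0.058·0.1435) = 0.70829/0.71661 = 0.9884.

Posterior P(H) ≈ 0.9884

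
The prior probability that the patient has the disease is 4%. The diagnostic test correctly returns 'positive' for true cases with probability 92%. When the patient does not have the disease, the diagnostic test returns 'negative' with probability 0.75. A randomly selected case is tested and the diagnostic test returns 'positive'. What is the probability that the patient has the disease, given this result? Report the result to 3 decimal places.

P(H | E) ≈ 0.133

Write H for 'the patient has the disease'. Prior odds H:¬H = 0.04/0.96 = 0.041667. For the 'positive' outcome, the likelihood ratio is 0.92/0.25 = 3.6800.
Posterior odds = 0.041667 × 3.6800 = 0.15333, so P(H|E) = 0.15333/(1+0.15333) = 0.133.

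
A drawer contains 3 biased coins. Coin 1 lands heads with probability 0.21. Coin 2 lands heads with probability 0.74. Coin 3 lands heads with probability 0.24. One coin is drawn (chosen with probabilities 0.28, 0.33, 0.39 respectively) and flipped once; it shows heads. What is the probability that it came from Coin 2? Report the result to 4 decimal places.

P(heads|C1) = 0.21; P(heads|C2) = 0.74; P(heads|C3) = 0.24.
Prior × likelihood for each source: 0.28·0.21=0.05880, 0.33·0.74=0.2442, 0.39·0.24=0.09360. Summing gives P(heads) = 0.39660.
P(Coin 2 | heads) = 0.2442 / 0.39660 = 0.6157.

Posterior probability ≈ 0.6157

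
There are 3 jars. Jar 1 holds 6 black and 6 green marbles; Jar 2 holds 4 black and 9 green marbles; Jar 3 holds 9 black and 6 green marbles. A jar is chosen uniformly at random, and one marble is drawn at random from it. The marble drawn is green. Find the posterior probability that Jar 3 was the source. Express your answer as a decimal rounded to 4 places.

P(green|Jar 1) = 0.5; P(green|Jar 2) = 0.6923; P(green|Jar 3) = 0.4.
Prior × likelihood for each source: 0.333333·0.5=0.1667, 0.333333·0.6923=0.2308, 0.333333·0.4=0.1333. Summing gives P(green) = 0.53077.
P(Jar 3 | green) = 0.1333 / 0.53077 = 0.2512.

Posterior probability ≈ 0.2512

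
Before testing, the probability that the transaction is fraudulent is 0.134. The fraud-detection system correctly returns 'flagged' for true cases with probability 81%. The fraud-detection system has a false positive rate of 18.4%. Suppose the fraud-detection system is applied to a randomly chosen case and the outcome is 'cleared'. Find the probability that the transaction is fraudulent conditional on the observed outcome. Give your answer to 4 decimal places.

P(H | E) ≈ 0.0348

Let H be the event that the transaction is fraudulent. P(H) = 0.134, so P(¬H) = 0.866. With E the 'cleared' result, P(E|H) = 0.19 and P(E|¬H) = 0.816.
P(E) = 0.19·0.134 + 0.816·0.866 = 0.025460 + 0.70666 = 0.73212.
By Bayes' theorem, P(H|E) = 0.025460 / 0.73212 = 0.0348.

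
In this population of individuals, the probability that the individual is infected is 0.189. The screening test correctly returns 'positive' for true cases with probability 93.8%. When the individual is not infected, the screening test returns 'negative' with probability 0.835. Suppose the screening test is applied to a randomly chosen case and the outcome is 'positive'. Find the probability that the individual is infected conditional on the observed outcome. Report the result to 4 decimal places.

Let H be the event that the individual is infected. P(H) = 0.189, so P(¬H) = 0.811. With E the 'positive' result, P(E|H) = 0.938 and P(E|¬H) = 0.165.
P(E) = 0.938·0.189 + 0.165·0.811 = 0.17728 + 0.13381 = 0.31110.
By Bayes' theorem, P(H|E) = 0.17728 / 0.31110 = 0.5699.

P(H | E) ≈ 0.5699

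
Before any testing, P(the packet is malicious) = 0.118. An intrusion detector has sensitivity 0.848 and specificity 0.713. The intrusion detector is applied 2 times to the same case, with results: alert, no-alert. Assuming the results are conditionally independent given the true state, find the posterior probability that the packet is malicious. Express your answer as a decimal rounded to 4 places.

Let H be the event that the packet is malicious; start with P(H) = 0.118. P('alert'|H) = 0.848, P('alert'|¬H) = 0.287.
Update on result 1 ('alert'): P(H) ← 0.848·0.1180 / (0.848·0.1180 + 0.287·0.8820) = 0.10006/0.35320 = 0.2833.
Update on result 2 ('no-alert'): P(H) ← 0.152·0.2833 / (0.152·0.2833 + 0.713·0.7167) = 0.043063/0.55406 = 0.0777.

Posterior P(H) ≈ 0.0777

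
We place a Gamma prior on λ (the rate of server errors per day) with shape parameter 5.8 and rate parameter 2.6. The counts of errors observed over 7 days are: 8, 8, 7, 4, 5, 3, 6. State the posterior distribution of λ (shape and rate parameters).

Posterior: Gamma(shape=46.8, rate=9.6)

Total count ∑xᵢ = 41 over n = 7 days.
Gamma is conjugate to the Poisson likelihood: posterior is Gamma(shape = 5.8+41 = 46.8, rate = 2.6+7 = 9.6).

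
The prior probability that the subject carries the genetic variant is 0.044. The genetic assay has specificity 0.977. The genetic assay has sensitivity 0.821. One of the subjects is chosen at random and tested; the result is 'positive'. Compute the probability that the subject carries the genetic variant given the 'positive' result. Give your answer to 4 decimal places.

P(H | E) ≈ 0.6216

Write H for 'the subject carries the genetic variant'. Prior odds H:¬H = 0.044/0.956 = 0.046025. For the 'positive' outcome, the likelihood ratio is 0.821/0.023 = 35.696.
Posterior odds = 0.046025 × 35.696 = 1.6429, so P(H|E) = 1.6429/(1+1.6429) = 0.6216.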